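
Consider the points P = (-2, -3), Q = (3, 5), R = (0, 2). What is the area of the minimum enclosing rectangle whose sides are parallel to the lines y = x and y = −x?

19.5

In coordinates u = x + y, v = x − y the rectangle is axis-aligned; the map (x,y)→(u,v) scales areas by 2.
u-values: -5, 8, 2; range = 8 − (-5) = 13.
v-values: 1, -2, -2; range = 1 − (-2) = 3.
Area = (13 × 3) / 2 = 19.5.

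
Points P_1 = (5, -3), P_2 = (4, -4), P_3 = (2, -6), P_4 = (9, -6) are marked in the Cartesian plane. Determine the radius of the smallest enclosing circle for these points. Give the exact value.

3.5

A smallest enclosing disk is always determined by at most three of the input points on its boundary.
The farthest pair is P_3–P_4 with squared distance 49. The circle on this segment as diameter has centre (5.5, -6) and r² = 49/4 = 12.25.
Check P_1: distance² to centre = 9.25 ≤ 12.25, so it lies inside.
All remaining points lie in this disk, and no smaller disk contains both endpoints, so this is the minimum enclosing circle.
r = √(12.25) = 3.5.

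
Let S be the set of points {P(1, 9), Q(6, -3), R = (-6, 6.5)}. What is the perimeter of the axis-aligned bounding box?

Width = max x − min x = 6 − (-6) = 12.
Height = max y − min y = 9 − (-3) = 12.
Perimeter = 2(12 + 12) = 48.

48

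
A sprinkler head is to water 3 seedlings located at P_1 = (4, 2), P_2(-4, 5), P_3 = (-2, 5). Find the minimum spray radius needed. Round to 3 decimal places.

4.272

Side lengths²: P_1P_2² = 73, P_1P_3² = 45, P_2P_3² = 4.
Since P_1P_2² = 73 ≥ 45 + 4 = 49, the angle opposite P_1P_2 is not acute, so the smallest enclosing circle has P_1P_2 as diameter.
Centre = midpoint of P_1P_2 = (0, 3.5), r² = 73/4 = 18.25.
r = √(18.25) ≈ 4.272.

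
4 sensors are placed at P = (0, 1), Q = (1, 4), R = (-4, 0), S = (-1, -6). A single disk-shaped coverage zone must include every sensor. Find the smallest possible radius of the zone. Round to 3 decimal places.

5.099

By Welzl's lemma the MEC is supported by two points (diametrically opposite) or three points (on a circumcircle).
The farthest pair is Q–S with squared distance 104. The circle on this segment as diameter has centre (0, -1) and r² = 104/4 = 26.
Check P: distance² to centre = 4 ≤ 26, so it lies inside.
All remaining points lie in this disk, and no smaller disk contains both endpoints, so this is the minimum enclosing circle.
r = √26 ≈ 5.099.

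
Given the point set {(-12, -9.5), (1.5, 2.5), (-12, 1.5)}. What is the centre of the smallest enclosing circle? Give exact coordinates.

(-5.25, -3.5)

Call the three points A, B, C in the order given.
Side lengths²: AB² = 326.25, AC² = 121, BC² = 183.25.
Since AB² = 326.25 ≥ 183.25 + 121 = 304.25, the angle opposite AB is not acute, so the smallest enclosing circle has AB as diameter.
Centre = midpoint of AB = (-5.25, -3.5), r² = 326.25/4 = 81.5625.
Centre = (-5.25, -3.5).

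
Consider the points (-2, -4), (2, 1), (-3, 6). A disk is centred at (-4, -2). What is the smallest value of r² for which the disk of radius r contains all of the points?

65

The required radius is the distance from (-4, -2) to the farthest point.
Squared distances: 8, 45, 65.
Maximum is 65, attained at (-3, 6).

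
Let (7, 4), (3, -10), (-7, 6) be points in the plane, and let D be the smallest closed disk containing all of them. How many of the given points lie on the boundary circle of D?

Call the three points A, B, C in the order given.
Side lengths²: AB² = 212, AC² = 200, BC² = 356.
Since BC² = 356 < 212 + 200 = 412, the triangle is acute, so the smallest enclosing circle is the circumcircle.
Circumcentre = (-46/51, -67/51), r² = 235850/2601.
The points at distance exactly r from the centre are (7, 4), (3, -10), (-7, 6) — 3 points.

3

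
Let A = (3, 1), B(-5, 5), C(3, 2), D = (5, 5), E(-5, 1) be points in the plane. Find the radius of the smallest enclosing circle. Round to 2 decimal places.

By Welzl's lemma the MEC is supported by two points (diametrically opposite) or three points (on a circumcircle).
The farthest pair is D–E with squared distance 116. The circle on this segment as diameter has centre (0, 3) and r² = 116/4 = 29.
Check A: distance² to centre = 13 ≤ 29, so it lies inside.
All remaining points lie in this disk, and no smaller disk contains both endpoints, so this is the minimum enclosing circle.
r = √29 ≈ 5.39.

5.39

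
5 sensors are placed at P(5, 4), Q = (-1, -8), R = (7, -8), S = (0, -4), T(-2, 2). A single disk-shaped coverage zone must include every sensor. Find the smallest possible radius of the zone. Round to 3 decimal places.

The minimum enclosing circle is determined by three boundary points: P, Q, R.
Their circumcentre is (3, -2.5) with r² = 46.25.
The farthest remaining point T is at distance² 45.25 ≤ 46.25.
r = √(46.25) ≈ 6.801.

6.801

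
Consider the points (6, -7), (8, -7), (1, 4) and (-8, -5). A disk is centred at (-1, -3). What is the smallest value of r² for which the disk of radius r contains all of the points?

The required radius is the distance from (-1, -3) to the farthest point.
Squared distances: 65, 97, 53, 53.
Maximum is 97, attained at (8, -7).

97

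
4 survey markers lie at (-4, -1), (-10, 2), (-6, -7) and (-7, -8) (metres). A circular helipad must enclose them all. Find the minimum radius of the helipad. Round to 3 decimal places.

By Welzl's lemma the MEC is supported by two points (diametrically opposite) or three points (on a circumcircle).
The farthest pair is (-10, 2)–(-7, -8) with squared distance 109. The circle on this segment as diameter has centre (-8.5, -3) and r² = 109/4 = 27.25.
Check (-4, -1): distance² to centre = 24.25 ≤ 27.25, so it lies inside.
All remaining points lie in this disk, and no smaller disk contains both endpoints, so this is the minimum enclosing circle.
r = √(27.25) ≈ 5.220.

5.220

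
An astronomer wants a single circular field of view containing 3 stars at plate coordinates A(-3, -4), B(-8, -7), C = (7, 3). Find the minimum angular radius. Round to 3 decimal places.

9.014

Side lengths²: AB² = 34, AC² = 149, BC² = 325.
Since BC² = 325 ≥ 149 + 34 = 183, the angle opposite BC is not acute, so the smallest enclosing circle has BC as diameter.
Centre = midpoint of BC = (-0.5, -2), r² = 325/4 = 81.25.
r = √(81.25) ≈ 9.014.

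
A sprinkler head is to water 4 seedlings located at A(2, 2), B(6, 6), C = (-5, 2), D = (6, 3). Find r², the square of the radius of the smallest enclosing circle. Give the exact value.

34.25

The farthest pair is B–C with squared distance 137. The circle on this segment as diameter has centre (0.5, 4) and r² = 137/4 = 34.25.
Check A: distance² to centre = 6.25 ≤ 34.25, so it lies inside.
All remaining points lie in this disk, and no smaller disk contains both endpoints, so this is the minimum enclosing circle.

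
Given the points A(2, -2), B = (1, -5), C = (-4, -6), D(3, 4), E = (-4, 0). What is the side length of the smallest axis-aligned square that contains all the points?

10

The bounding box has width 7 and height 10.
An axis-aligned square enclosing the set must have side ≥ max(width, height).
So the minimum side is max(7, 10) = 10.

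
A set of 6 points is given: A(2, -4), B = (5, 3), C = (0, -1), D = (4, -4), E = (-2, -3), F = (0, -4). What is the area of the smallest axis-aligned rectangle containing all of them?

49

x ranges over [-2, 5], width 7.
y ranges over [-4, 3], height 7.
Area = 7 × 7 = 49.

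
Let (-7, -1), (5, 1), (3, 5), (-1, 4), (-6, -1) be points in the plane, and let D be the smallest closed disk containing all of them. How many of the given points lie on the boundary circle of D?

The minimum enclosing circle is determined by three boundary points: (-7, -1), (5, 1), (3, 5).
Their circumcentre is (-14/13, 6/13) with r² = 6290/169.
The farthest remaining point (-6, -1) is at distance² 4457/169 ≤ 6290/169.
The points at distance exactly r from the centre are (-7, -1), (5, 1), (3, 5) — 3 points.

3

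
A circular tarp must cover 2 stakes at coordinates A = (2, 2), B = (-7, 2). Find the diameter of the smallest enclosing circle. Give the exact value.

The smallest circle enclosing two points has them as diameter endpoints.
Centre = midpoint = (-2.5, 2); r² = |AB|²/4 = 81/4 = 20.25.
Diameter = 2r = 2√(20.25) = 9.

9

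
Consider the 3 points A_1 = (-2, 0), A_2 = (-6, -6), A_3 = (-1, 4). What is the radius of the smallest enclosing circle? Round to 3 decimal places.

5.590

Side lengths²: A_1A_2² = 52, A_1A_3² = 17, A_2A_3² = 125.
Since A_2A_3² = 125 ≥ 52 + 17 = 69, the angle opposite A_2A_3 is not acute, so the smallest enclosing circle has A_2A_3 as diameter.
Centre = midpoint of A_2A_3 = (-3.5, -1), r² = 125/4 = 31.25.
r = √(31.25) ≈ 5.590.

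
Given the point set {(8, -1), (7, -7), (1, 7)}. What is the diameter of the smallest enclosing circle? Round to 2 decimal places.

Call the three points A, B, C in the order given.
Side lengths²: AB² = 37, AC² = 113, BC² = 232.
Since BC² = 232 ≥ 113 + 37 = 150, the angle opposite BC is not acute, so the smallest enclosing circle has BC as diameter.
Centre = midpoint of BC = (4, 0), r² = 232/4 = 58.
Diameter = 2r = 2√58 ≈ 15.23.

15.23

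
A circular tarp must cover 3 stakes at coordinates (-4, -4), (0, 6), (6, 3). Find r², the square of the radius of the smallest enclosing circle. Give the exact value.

21605/576

Call the three points A, B, C in the order given.
Side lengths²: AB² = 116, AC² = 149, BC² = 45.
Since AC² = 149 < 116 + 45 = 161, the triangle is acute, so the smallest enclosing circle is the circumcircle.
Circumcentre = (17/24, -1/12), r² = 21605/576.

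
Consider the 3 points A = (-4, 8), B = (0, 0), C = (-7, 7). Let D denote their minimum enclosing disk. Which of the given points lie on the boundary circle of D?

B, C

Side lengths²: AB² = 80, AC² = 10, BC² = 98.
Since BC² = 98 ≥ 80 + 10 = 90, the angle opposite BC is not acute, so the smallest enclosing circle has BC as diameter.
Centre = midpoint of BC = (-3.5, 3.5), r² = 98/4 = 24.5.
The points at distance exactly r from the centre are B, C — 2 points.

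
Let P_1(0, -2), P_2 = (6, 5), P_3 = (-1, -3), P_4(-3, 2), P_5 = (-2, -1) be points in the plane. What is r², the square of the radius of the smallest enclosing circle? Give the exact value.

The minimum enclosing circle of a finite set is fixed by two of the points (as a diameter) or three (as a circumcircle).
The minimum enclosing circle is determined by three boundary points: P_2, P_3, P_4.
Their circumcentre is (77/34, 41/34) with r² = 16385/578.
The farthest remaining point P_5 is at distance² 13325/578 ≤ 16385/578.

16385/578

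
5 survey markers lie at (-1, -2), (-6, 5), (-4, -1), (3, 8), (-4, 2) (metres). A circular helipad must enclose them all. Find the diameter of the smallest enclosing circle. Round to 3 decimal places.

The minimum enclosing circle of a finite set is fixed by two of the points (as a diameter) or three (as a circumcircle).
The farthest pair is (-4, -1)–(3, 8) with squared distance 130. The circle on this segment as diameter has centre (-0.5, 3.5) and r² = 130/4 = 32.5.
Check (-1, -2): distance² to centre = 30.5 ≤ 32.5, so it lies inside.
All remaining points lie in this disk, and no smaller disk contains both endpoints, so this is the minimum enclosing circle.
Diameter = 2r = 2√(32.5) ≈ 11.402.

11.402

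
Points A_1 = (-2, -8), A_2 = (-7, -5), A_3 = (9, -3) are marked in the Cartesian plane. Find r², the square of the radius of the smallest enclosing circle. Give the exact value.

65

Side lengths²: A_1A_2² = 34, A_1A_3² = 146, A_2A_3² = 260.
Since A_2A_3² = 260 ≥ 146 + 34 = 180, the angle opposite A_2A_3 is not acute, so the smallest enclosing circle has A_2A_3 as diameter.
Centre = midpoint of A_2A_3 = (1, -4), r² = 260/4 = 65.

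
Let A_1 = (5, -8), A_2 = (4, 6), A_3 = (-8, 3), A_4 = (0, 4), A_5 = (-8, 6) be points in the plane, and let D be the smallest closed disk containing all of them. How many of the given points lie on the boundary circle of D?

2

By Welzl's lemma the MEC is supported by two points (diametrically opposite) or three points (on a circumcircle).
The farthest pair is A_1–A_5 with squared distance 365. The circle on this segment as diameter has centre (-1.5, -1) and r² = 365/4 = 91.25.
Check A_2: distance² to centre = 79.25 ≤ 91.25, so it lies inside.
All remaining points lie in this disk, and no smaller disk contains both endpoints, so this is the minimum enclosing circle.
The points at distance exactly r from the centre are A_1, A_5 — 2 points.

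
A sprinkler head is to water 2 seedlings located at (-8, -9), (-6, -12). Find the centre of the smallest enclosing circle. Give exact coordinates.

The smallest circle enclosing two points has them as diameter endpoints.
Centre = midpoint = (-7, -10.5); r² = |(-8, -9)−(-6, -12)|²/4 = 13/4 = 3.25.
Centre = (-7, -10.5).

(-7, -10.5)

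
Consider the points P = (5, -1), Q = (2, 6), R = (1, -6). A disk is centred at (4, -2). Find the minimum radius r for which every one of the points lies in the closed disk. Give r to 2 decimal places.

The required radius is the distance from (4, -2) to the farthest point.
Squared distances: 2, 68, 25.
Maximum is 68, attained at Q.
r = √68 ≈ 8.25.

8.25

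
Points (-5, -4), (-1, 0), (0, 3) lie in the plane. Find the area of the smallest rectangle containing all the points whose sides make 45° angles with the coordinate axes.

In coordinates u = x + y, v = x − y the rectangle is axis-aligned; the map (x,y)→(u,v) scales areas by 2.
u-values: -9, -1, 3; range = 3 − (-9) = 12.
v-values: -1, -1, -3; range = -1 − (-3) = 2.
Area = (12 × 2) / 2 = 12.

12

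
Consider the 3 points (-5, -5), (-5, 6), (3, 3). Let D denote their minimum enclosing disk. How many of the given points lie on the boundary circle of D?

3

Call the three points A, B, C in the order given.
Side lengths²: AB² = 121, AC² = 128, BC² = 73.
Since AC² = 128 < 121 + 73 = 194, the triangle is acute, so the smallest enclosing circle is the circumcircle.
Circumcentre = (-2.5, 0.5), r² = 36.5.
The points at distance exactly r from the centre are (-5, -5), (-5, 6), (3, 3) — 3 points.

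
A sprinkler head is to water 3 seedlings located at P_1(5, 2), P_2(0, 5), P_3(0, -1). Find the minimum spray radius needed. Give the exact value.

3.4

Side lengths²: P_1P_2² = 34, P_1P_3² = 34, P_2P_3² = 36.
Since P_2P_3² = 36 < 34 + 34 = 68, the triangle is acute, so the smallest enclosing circle is the circumcircle.
Circumcentre = (1.6, 2), r² = 11.56.
r = √(11.56) = 3.4.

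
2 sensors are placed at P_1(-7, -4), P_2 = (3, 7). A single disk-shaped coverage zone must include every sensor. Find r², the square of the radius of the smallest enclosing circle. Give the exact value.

55.25

The smallest circle enclosing two points has them as diameter endpoints.
Centre = midpoint = (-2, 1.5); r² = |P_1P_2|²/4 = 221/4 = 55.25.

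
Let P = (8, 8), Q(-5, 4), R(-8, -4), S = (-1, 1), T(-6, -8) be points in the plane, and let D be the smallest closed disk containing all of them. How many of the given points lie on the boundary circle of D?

2

The farthest pair is P–T with squared distance 452. The circle on this segment as diameter has centre (1, 0) and r² = 452/4 = 113.
Check Q: distance² to centre = 52 ≤ 113, so it lies inside.
All remaining points lie in this disk, and no smaller disk contains both endpoints, so this is the minimum enclosing circle.
The points at distance exactly r from the centre are P, T — 2 points.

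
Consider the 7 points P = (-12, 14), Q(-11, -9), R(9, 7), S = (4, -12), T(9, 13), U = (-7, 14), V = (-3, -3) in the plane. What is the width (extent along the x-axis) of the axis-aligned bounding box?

max x = 9, min x = -12, so width = 21.

21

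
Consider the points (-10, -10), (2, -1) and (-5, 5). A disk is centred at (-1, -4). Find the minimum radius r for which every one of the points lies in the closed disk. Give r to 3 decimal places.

10.817

The required radius is the distance from (-1, -4) to the farthest point.
Squared distances: 117, 18, 97.
Maximum is 117, attained at (-10, -10).
r = √117 ≈ 10.817.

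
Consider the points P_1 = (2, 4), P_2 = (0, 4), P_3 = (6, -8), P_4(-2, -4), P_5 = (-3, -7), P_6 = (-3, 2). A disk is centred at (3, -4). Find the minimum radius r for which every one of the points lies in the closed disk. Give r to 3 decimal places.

8.544

The required radius is the distance from (3, -4) to the farthest point.
Squared distances: 65, 73, 25, 25, 45, 72.
Maximum is 73, attained at P_2.
r = √73 ≈ 8.544.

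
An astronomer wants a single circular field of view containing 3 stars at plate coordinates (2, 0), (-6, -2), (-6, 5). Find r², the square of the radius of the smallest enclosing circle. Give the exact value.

Call the three points A, B, C in the order given.
Side lengths²: AB² = 68, AC² = 89, BC² = 49.
Since AC² = 89 < 68 + 49 = 117, the triangle is acute, so the smallest enclosing circle is the circumcircle.
Circumcentre = (-2.625, 1.5), r² = 23.640625.

23.640625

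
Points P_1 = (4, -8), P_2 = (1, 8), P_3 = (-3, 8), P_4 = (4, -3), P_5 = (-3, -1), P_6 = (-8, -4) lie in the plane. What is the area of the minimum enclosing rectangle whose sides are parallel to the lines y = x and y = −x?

In coordinates u = x + y, v = x − y the rectangle is axis-aligned; the map (x,y)→(u,v) scales areas by 2.
u-values: -4, 9, 5, 1, -4, -12; range = 9 − (-12) = 21.
v-values: 12, -7, -11, 7, -2, -4; range = 12 − (-11) = 23.
Area = (21 × 23) / 2 = 241.5.

241.5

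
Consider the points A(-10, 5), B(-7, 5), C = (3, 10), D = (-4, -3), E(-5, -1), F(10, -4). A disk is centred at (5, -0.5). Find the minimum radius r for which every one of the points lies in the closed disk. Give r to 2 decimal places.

15.98

The required radius is the distance from (5, -0.5) to the farthest point.
Squared distances: 255.25, 174.25, 114.25, 87.25, 100.25, 37.25.
Maximum is 255.25, attained at A.
r = √(255.25) ≈ 15.98.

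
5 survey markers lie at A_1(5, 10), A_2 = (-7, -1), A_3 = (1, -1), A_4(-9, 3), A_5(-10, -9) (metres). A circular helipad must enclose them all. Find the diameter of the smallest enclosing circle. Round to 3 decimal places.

24.207

The minimum enclosing circle of a finite set is fixed by two of the points (as a diameter) or three (as a circumcircle).
The farthest pair is A_1–A_5 with squared distance 586. The circle on this segment as diameter has centre (-2.5, 0.5) and r² = 586/4 = 146.5.
Check A_2: distance² to centre = 22.5 ≤ 146.5, so it lies inside.
All remaining points lie in this disk, and no smaller disk contains both endpoints, so this is the minimum enclosing circle.
Diameter = 2r = 2√(146.5) ≈ 24.207.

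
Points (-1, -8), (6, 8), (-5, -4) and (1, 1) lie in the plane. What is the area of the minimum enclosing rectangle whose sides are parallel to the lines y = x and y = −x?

In coordinates u = x + y, v = x − y the rectangle is axis-aligned; the map (x,y)→(u,v) scales areas by 2.
u-values: -9, 14, -9, 2; range = 14 − (-9) = 23.
v-values: 7, -2, -1, 0; range = 7 − (-2) = 9.
Area = (23 × 9) / 2 = 103.5.

103.5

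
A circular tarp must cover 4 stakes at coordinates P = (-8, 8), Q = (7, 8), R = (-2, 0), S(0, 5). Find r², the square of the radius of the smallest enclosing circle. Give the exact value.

The minimum enclosing circle of a finite set is fixed by two of the points (as a diameter) or three (as a circumcircle).
The minimum enclosing circle is determined by three boundary points: P, Q, R.
Their circumcentre is (-0.5, 7.375) with r² = 56.640625.
The farthest remaining point S is at distance² 5.890625 ≤ 56.640625.

56.640625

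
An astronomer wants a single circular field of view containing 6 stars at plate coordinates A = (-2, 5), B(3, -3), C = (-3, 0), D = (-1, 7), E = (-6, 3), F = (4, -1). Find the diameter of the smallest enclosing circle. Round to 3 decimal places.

11.302

The minimum enclosing circle of a finite set is fixed by two of the points (as a diameter) or three (as a circumcircle).
The minimum enclosing circle is determined by three boundary points: B, D, E.
Their circumcentre is (-13/22, 15/11) with r² = 15457/484.
The farthest remaining point F is at distance² 12905/484 ≤ 15457/484.
Diameter = 2r = 2√(15457/484) ≈ 11.302.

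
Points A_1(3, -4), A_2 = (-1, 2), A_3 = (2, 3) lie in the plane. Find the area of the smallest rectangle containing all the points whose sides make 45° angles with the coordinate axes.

In coordinates u = x + y, v = x − y the rectangle is axis-aligned; the map (x,y)→(u,v) scales areas by 2.
u-values: -1, 1, 5; range = 5 − (-1) = 6.
v-values: 7, -3, -1; range = 7 − (-3) = 10.
Area = (6 × 10) / 2 = 30.

30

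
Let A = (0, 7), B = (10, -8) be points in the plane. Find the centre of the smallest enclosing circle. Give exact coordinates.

The smallest circle enclosing two points has them as diameter endpoints.
Centre = midpoint = (5, -0.5); r² = |AB|²/4 = 325/4 = 81.25.
Centre = (5, -0.5).

(5, -0.5)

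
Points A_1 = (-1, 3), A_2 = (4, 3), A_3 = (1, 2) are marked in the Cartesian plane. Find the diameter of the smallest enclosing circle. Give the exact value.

Side lengths²: A_1A_2² = 25, A_1A_3² = 5, A_2A_3² = 10.
Since A_1A_2² = 25 ≥ 10 + 5 = 15, the angle opposite A_1A_2 is not acute, so the smallest enclosing circle has A_1A_2 as diameter.
Centre = midpoint of A_1A_2 = (1.5, 3), r² = 25/4 = 6.25.
Diameter = 2r = 2√(6.25) = 5.

5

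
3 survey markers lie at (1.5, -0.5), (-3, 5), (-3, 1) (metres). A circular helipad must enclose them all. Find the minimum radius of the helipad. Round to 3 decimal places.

3.553

Call the three points A, B, C in the order given.
Side lengths²: AB² = 50.5, AC² = 22.5, BC² = 16.
Since AB² = 50.5 ≥ 22.5 + 16 = 38.5, the angle opposite AB is not acute, so the smallest enclosing circle has AB as diameter.
Centre = midpoint of AB = (-0.75, 2.25), r² = 50.5/4 = 12.625.
r = √(12.625) ≈ 3.553.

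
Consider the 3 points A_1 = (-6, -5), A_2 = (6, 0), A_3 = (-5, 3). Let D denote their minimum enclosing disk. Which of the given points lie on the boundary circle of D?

A_1, A_2, A_3

Side lengths²: A_1A_2² = 169, A_1A_3² = 65, A_2A_3² = 130.
Since A_1A_2² = 169 < 130 + 65 = 195, the triangle is acute, so the smallest enclosing circle is the circumcircle.
Circumcentre = (-5/14, -23/14), r² = 4225/98.
The points at distance exactly r from the centre are A_1, A_2, A_3 — 3 points.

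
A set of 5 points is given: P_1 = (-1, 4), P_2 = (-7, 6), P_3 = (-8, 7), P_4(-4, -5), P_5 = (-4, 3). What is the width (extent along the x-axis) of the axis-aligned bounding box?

max x = -1, min x = -8, so width = 7.

7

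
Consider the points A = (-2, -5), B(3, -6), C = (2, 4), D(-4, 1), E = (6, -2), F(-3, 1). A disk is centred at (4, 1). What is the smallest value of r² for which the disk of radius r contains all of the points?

72

The required radius is the distance from (4, 1) to the farthest point.
Squared distances: 72, 50, 13, 64, 13, 49.
Maximum is 72, attained at A.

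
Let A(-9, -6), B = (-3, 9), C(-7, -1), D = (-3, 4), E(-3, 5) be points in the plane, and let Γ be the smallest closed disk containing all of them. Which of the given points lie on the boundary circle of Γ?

The minimum enclosing circle of a finite set is fixed by two of the points (as a diameter) or three (as a circumcircle).
The farthest pair is A–B with squared distance 261. The circle on this segment as diameter has centre (-6, 1.5) and r² = 261/4 = 65.25.
Check C: distance² to centre = 7.25 ≤ 65.25, so it lies inside.
All remaining points lie in this disk, and no smaller disk contains both endpoints, so this is the minimum enclosing circle.
The points at distance exactly r from the centre are A, B — 2 points.

A, B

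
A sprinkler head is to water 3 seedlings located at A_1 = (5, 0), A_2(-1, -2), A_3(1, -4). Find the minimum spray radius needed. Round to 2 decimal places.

3.16

Side lengths²: A_1A_2² = 40, A_1A_3² = 32, A_2A_3² = 8.
Since A_1A_2² = 40 ≥ 32 + 8 = 40, the angle opposite A_1A_2 is not acute, so the smallest enclosing circle has A_1A_2 as diameter.
Centre = midpoint of A_1A_2 = (2, -1), r² = 40/4 = 10.
r = √10 ≈ 3.16.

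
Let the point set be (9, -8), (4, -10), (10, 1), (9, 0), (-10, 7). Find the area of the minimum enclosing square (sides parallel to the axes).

The bounding box has width 20 and height 17.
An axis-aligned square enclosing the set must have side ≥ max(width, height).
So the minimum side is max(20, 17) = 20.
Area = 20² = 400.

400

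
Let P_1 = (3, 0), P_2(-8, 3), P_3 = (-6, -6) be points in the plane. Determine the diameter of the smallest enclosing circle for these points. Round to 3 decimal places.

Side lengths²: P_1P_2² = 130, P_1P_3² = 117, P_2P_3² = 85.
Since P_1P_2² = 130 < 117 + 85 = 202, the triangle is acute, so the smallest enclosing circle is the circumcircle.
Circumcentre = (-191/62, -39/62), r² = 71825/1922.
Diameter = 2r = 2√(71825/1922) ≈ 12.226.

12.226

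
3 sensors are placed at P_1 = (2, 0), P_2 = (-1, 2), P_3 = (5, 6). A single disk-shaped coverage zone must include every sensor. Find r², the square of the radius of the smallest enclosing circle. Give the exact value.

13.203125

Side lengths²: P_1P_2² = 13, P_1P_3² = 45, P_2P_3² = 52.
Since P_2P_3² = 52 < 45 + 13 = 58, the triangle is acute, so the smallest enclosing circle is the circumcircle.
Circumcentre = (2.25, 3.625), r² = 13.203125.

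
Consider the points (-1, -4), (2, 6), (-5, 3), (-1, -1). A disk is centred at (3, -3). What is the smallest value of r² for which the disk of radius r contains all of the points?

The required radius is the distance from (3, -3) to the farthest point.
Squared distances: 17, 82, 100, 20.
Maximum is 100, attained at (-5, 3).

100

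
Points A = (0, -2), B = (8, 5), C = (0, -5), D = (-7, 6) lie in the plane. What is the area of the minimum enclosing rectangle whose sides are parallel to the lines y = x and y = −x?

162

In coordinates u = x + y, v = x − y the rectangle is axis-aligned; the map (x,y)→(u,v) scales areas by 2.
u-values: -2, 13, -5, -1; range = 13 − (-5) = 18.
v-values: 2, 3, 5, -13; range = 5 − (-13) = 18.
Area = (18 × 18) / 2 = 162.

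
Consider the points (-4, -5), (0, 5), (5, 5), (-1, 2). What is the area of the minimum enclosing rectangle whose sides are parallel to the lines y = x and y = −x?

57

In coordinates u = x + y, v = x − y the rectangle is axis-aligned; the map (x,y)→(u,v) scales areas by 2.
u-values: -9, 5, 10, 1; range = 10 − (-9) = 19.
v-values: 1, -5, 0, -3; range = 1 − (-5) = 6.
Area = (19 × 6) / 2 = 57.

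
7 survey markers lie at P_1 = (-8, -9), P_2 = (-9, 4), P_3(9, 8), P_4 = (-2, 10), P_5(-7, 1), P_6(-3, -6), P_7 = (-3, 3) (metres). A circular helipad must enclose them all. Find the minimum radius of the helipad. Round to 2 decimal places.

12.02

The minimum enclosing circle of a finite set is fixed by two of the points (as a diameter) or three (as a circumcircle).
The farthest pair is P_1–P_3 with squared distance 578. The circle on this segment as diameter has centre (0.5, -0.5) and r² = 578/4 = 144.5.
Check P_2: distance² to centre = 110.5 ≤ 144.5, so it lies inside.
All remaining points lie in this disk, and no smaller disk contains both endpoints, so this is the minimum enclosing circle.
r = √(144.5) ≈ 12.02.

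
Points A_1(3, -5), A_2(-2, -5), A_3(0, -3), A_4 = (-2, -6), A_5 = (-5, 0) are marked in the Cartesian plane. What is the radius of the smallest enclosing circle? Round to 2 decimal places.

4.72

The farthest pair is A_1–A_5 with squared distance 89. The circle on this segment as diameter has centre (-1, -2.5) and r² = 89/4 = 22.25.
Check A_2: distance² to centre = 7.25 ≤ 22.25, so it lies inside.
All remaining points lie in this disk, and no smaller disk contains both endpoints, so this is the minimum enclosing circle.
r = √(22.25) ≈ 4.72.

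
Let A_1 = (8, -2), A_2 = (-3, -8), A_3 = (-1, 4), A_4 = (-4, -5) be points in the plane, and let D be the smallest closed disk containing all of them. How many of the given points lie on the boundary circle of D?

3

A smallest enclosing disk is always determined by at most three of the input points on its boundary.
The minimum enclosing circle is determined by three boundary points: A_1, A_2, A_3.
Their circumcentre is (1.15, -2.525) with r² = 47.198125.
The farthest remaining point A_4 is at distance² 32.648125 ≤ 47.198125.
The points at distance exactly r from the centre are A_1, A_2, A_3 — 3 points.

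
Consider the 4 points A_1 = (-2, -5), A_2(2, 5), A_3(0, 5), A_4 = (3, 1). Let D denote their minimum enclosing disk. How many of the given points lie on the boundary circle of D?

2

By Welzl's lemma the MEC is supported by two points (diametrically opposite) or three points (on a circumcircle).
The farthest pair is A_1–A_2 with squared distance 116. The circle on this segment as diameter has centre (0, 0) and r² = 116/4 = 29.
Check A_3: distance² to centre = 25 ≤ 29, so it lies inside.
All remaining points lie in this disk, and no smaller disk contains both endpoints, so this is the minimum enclosing circle.
The points at distance exactly r from the centre are A_1, A_2 — 2 points.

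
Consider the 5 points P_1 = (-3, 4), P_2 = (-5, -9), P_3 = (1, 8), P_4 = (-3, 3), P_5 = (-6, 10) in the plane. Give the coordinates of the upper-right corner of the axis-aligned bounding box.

(1, 10)

x-range [-6, 1], y-range [-9, 10].
The upper-right corner is (1, 10).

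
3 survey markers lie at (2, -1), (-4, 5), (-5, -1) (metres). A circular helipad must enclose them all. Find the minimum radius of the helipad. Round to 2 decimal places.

Call the three points A, B, C in the order given.
Side lengths²: AB² = 72, AC² = 49, BC² = 37.
Since AB² = 72 < 49 + 37 = 86, the triangle is acute, so the smallest enclosing circle is the circumcircle.
Circumcentre = (-1.5, 1.5), r² = 18.5.
r = √(18.5) ≈ 4.30.

4.30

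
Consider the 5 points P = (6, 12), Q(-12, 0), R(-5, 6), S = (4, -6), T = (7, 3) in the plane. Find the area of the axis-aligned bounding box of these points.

x ranges over [-12, 7], width 19.
y ranges over [-6, 12], height 18.
Area = 19 × 18 = 342.

342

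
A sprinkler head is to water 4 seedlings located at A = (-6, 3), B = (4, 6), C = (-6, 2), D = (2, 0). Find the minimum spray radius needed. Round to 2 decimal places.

The minimum enclosing circle of a finite set is fixed by two of the points (as a diameter) or three (as a circumcircle).
The farthest pair is B–C with squared distance 116. The circle on this segment as diameter has centre (-1, 4) and r² = 116/4 = 29.
Check A: distance² to centre = 26 ≤ 29, so it lies inside.
All remaining points lie in this disk, and no smaller disk contains both endpoints, so this is the minimum enclosing circle.
r = √29 ≈ 5.39.

5.39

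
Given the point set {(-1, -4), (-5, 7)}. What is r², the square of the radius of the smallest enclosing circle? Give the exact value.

The smallest circle enclosing two points has them as diameter endpoints.
Centre = midpoint = (-3, 1.5); r² = |(-1, -4)−(-5, 7)|²/4 = 137/4 = 34.25.

34.25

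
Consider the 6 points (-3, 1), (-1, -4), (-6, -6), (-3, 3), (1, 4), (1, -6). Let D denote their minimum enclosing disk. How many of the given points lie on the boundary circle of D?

A smallest enclosing disk is always determined by at most three of the input points on its boundary.
The farthest pair is (-6, -6)–(1, 4) with squared distance 149. The circle on this segment as diameter has centre (-2.5, -1) and r² = 149/4 = 37.25.
Check (-3, 1): distance² to centre = 4.25 ≤ 37.25, so it lies inside.
All remaining points lie in this disk, and no smaller disk contains both endpoints, so this is the minimum enclosing circle.
The points at distance exactly r from the centre are (-6, -6), (1, 4), (1, -6) — 3 points.

3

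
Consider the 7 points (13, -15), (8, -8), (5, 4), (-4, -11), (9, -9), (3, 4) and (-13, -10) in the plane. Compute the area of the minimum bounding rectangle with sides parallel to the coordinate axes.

x ranges over [-13, 13], width 26.
y ranges over [-15, 4], height 19.
Area = 26 × 19 = 494.

494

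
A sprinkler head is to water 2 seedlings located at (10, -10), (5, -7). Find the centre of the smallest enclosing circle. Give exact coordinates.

(7.5, -8.5)

The smallest circle enclosing two points has them as diameter endpoints.
Centre = midpoint = (7.5, -8.5); r² = |(10, -10)−(5, -7)|²/4 = 34/4 = 8.5.
Centre = (7.5, -8.5).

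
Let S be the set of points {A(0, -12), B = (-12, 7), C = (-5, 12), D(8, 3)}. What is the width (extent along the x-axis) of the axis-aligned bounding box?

max x = 8, min x = -12, so width = 20.

20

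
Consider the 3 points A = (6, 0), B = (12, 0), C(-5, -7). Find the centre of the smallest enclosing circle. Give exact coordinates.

(3.5, -3.5)

Side lengths²: AB² = 36, AC² = 170, BC² = 338.
Since BC² = 338 ≥ 170 + 36 = 206, the angle opposite BC is not acute, so the smallest enclosing circle has BC as diameter.
Centre = midpoint of BC = (3.5, -3.5), r² = 338/4 = 84.5.
Centre = (3.5, -3.5).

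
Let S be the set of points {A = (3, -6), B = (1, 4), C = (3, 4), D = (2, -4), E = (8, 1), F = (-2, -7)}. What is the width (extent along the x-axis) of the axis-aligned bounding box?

10

max x = 8, min x = -2, so width = 10.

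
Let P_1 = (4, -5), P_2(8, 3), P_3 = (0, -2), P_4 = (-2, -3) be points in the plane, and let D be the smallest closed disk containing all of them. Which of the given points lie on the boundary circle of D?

P_2, P_4

The minimum enclosing circle of a finite set is fixed by two of the points (as a diameter) or three (as a circumcircle).
The farthest pair is P_2–P_4 with squared distance 136. The circle on this segment as diameter has centre (3, 0) and r² = 136/4 = 34.
Check P_1: distance² to centre = 26 ≤ 34, so it lies inside.
All remaining points lie in this disk, and no smaller disk contains both endpoints, so this is the minimum enclosing circle.
The points at distance exactly r from the centre are P_2, P_4 — 2 points.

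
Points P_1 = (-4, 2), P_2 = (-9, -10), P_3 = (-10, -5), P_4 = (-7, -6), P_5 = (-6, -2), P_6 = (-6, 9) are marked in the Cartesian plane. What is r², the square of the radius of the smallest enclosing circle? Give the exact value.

By Welzl's lemma the MEC is supported by two points (diametrically opposite) or three points (on a circumcircle).
The farthest pair is P_2–P_6 with squared distance 370. The circle on this segment as diameter has centre (-7.5, -0.5) and r² = 370/4 = 92.5.
Check P_1: distance² to centre = 18.5 ≤ 92.5, so it lies inside.
All remaining points lie in this disk, and no smaller disk contains both endpoints, so this is the minimum enclosing circle.

92.5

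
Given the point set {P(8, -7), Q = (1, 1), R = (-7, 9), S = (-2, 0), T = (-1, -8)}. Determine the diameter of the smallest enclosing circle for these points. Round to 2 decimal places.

21.93

The farthest pair is P–R with squared distance 481. The circle on this segment as diameter has centre (0.5, 1) and r² = 481/4 = 120.25.
Check Q: distance² to centre = 0.25 ≤ 120.25, so it lies inside.
All remaining points lie in this disk, and no smaller disk contains both endpoints, so this is the minimum enclosing circle.
Diameter = 2r = 2√(120.25) ≈ 21.93.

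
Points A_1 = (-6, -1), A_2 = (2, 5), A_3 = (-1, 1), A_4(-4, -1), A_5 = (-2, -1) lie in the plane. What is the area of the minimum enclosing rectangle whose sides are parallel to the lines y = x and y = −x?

28

In coordinates u = x + y, v = x − y the rectangle is axis-aligned; the map (x,y)→(u,v) scales areas by 2.
u-values: -7, 7, 0, -5, -3; range = 7 − (-7) = 14.
v-values: -5, -3, -2, -3, -1; range = -1 − (-5) = 4.
Area = (14 × 4) / 2 = 28.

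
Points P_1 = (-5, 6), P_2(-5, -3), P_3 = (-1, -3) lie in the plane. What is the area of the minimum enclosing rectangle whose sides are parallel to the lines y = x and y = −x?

In coordinates u = x + y, v = x − y the rectangle is axis-aligned; the map (x,y)→(u,v) scales areas by 2.
u-values: 1, -8, -4; range = 1 − (-8) = 9.
v-values: -11, -2, 2; range = 2 − (-11) = 13.
Area = (9 × 13) / 2 = 58.5.

58.5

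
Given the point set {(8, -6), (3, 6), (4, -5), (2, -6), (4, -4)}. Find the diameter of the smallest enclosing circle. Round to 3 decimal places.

The minimum enclosing circle is determined by three boundary points: (8, -6), (3, 6), (2, -6).
Their circumcentre is (5, -5/24) with r² = 24505/576.
The farthest remaining point (4, -5) is at distance² 13801/576 ≤ 24505/576.
Diameter = 2r = 2√(24505/576) ≈ 13.045.

13.045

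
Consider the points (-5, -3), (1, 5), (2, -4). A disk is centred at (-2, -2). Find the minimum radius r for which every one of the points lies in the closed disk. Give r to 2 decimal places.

The required radius is the distance from (-2, -2) to the farthest point.
Squared distances: 10, 58, 20.
Maximum is 58, attained at (1, 5).
r = √58 ≈ 7.62.

7.62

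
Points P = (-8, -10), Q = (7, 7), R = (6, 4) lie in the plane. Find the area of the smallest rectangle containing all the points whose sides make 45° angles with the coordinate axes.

32

In coordinates u = x + y, v = x − y the rectangle is axis-aligned; the map (x,y)→(u,v) scales areas by 2.
u-values: -18, 14, 10; range = 14 − (-18) = 32.
v-values: 2, 0, 2; range = 2 − 0 = 2.
Area = (32 × 2) / 2 = 32.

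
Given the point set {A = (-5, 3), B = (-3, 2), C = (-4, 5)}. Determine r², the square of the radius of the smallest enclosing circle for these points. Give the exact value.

Side lengths²: AB² = 5, AC² = 5, BC² = 10.
Since BC² = 10 ≥ 5 + 5 = 10, the angle opposite BC is not acute, so the smallest enclosing circle has BC as diameter.
Centre = midpoint of BC = (-3.5, 3.5), r² = 10/4 = 2.5.

2.5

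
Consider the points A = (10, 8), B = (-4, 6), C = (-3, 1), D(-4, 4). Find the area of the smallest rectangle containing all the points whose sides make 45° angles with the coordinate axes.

120

In coordinates u = x + y, v = x − y the rectangle is axis-aligned; the map (x,y)→(u,v) scales areas by 2.
u-values: 18, 2, -2, 0; range = 18 − (-2) = 20.
v-values: 2, -10, -4, -8; range = 2 − (-10) = 12.
Area = (20 × 12) / 2 = 120.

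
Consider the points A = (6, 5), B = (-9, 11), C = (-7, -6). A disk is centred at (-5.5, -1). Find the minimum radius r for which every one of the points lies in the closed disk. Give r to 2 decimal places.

12.97

The required radius is the distance from (-5.5, -1) to the farthest point.
Squared distances: 168.25, 156.25, 27.25.
Maximum is 168.25, attained at A.
r = √(168.25) ≈ 12.97.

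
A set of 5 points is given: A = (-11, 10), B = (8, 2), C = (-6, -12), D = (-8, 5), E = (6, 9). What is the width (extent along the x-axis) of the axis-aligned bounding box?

max x = 8, min x = -11, so width = 19.

19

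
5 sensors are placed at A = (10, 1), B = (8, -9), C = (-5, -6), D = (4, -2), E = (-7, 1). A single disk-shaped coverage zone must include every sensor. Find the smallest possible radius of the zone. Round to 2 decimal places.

9.19

The minimum enclosing circle of a finite set is fixed by two of the points (as a diameter) or three (as a circumcircle).
The minimum enclosing circle is determined by three boundary points: A, B, E.
Their circumcentre is (1.5, -2.5) with r² = 84.5.
The farthest remaining point C is at distance² 54.5 ≤ 84.5.
r = √(84.5) ≈ 9.19.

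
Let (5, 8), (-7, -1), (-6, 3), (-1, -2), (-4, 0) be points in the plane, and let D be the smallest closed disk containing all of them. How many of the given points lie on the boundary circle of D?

A smallest enclosing disk is always determined by at most three of the input points on its boundary.
The farthest pair is (5, 8)–(-7, -1) with squared distance 225. The circle on this segment as diameter has centre (-1, 3.5) and r² = 225/4 = 56.25.
Check (-6, 3): distance² to centre = 25.25 ≤ 56.25, so it lies inside.
All remaining points lie in this disk, and no smaller disk contains both endpoints, so this is the minimum enclosing circle.
The points at distance exactly r from the centre are (5, 8), (-7, -1) — 2 points.

2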